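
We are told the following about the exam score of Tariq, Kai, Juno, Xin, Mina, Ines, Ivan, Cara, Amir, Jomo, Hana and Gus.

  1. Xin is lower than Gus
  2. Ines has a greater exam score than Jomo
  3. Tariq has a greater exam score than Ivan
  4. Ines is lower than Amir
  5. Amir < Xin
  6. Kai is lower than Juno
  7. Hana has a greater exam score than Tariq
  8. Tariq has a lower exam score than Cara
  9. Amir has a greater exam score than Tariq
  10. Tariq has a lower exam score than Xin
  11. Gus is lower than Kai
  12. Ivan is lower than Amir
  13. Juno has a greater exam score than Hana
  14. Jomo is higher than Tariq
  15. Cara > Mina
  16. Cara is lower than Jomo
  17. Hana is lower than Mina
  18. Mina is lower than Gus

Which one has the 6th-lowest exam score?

Piecing the relations together gives one ordering: Ivan < Tariq < Hana < Mina < Cara < Jomo < Ines < Amir < Xin < Gus < Kai < Juno.
Counting 6 from the smallest end gives Jomo.

Jomo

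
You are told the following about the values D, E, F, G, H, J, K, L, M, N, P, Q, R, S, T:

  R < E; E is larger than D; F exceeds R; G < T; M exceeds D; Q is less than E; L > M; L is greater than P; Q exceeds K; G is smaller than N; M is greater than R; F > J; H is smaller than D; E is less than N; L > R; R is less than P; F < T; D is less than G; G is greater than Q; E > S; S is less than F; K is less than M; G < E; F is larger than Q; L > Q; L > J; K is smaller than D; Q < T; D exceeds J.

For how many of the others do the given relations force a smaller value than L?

8

The elements the relations force below L are R, K, J, P, H, Q, D, M — no chain reaches any other.
That is 8.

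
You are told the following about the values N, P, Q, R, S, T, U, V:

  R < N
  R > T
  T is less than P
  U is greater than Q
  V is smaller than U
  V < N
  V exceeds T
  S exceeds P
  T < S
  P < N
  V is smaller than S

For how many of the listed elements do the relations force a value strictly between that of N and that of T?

3

The relations place T below N. An element lies strictly between them when it is forced above T and also forced below N.
Above T: {R, P, V, S, U}. Below N: {R, P, V}.
Intersection: {R, P, V} — 3.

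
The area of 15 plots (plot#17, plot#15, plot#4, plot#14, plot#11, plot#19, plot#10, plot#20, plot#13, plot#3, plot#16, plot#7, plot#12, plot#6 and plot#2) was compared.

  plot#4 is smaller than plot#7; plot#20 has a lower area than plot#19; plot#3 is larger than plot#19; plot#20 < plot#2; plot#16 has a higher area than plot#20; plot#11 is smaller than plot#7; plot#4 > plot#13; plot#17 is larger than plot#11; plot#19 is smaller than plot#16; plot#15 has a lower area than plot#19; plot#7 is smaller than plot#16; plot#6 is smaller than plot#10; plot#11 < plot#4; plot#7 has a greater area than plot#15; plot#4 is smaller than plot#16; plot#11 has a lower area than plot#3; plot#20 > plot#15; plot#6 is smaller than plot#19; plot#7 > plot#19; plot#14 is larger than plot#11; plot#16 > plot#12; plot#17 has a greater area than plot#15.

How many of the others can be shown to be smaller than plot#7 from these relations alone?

7

The elements the relations force below plot#7 are plot#15, plot#6, plot#11, plot#20, plot#19, plot#13, plot#4 — no chain reaches any other.
That is 7.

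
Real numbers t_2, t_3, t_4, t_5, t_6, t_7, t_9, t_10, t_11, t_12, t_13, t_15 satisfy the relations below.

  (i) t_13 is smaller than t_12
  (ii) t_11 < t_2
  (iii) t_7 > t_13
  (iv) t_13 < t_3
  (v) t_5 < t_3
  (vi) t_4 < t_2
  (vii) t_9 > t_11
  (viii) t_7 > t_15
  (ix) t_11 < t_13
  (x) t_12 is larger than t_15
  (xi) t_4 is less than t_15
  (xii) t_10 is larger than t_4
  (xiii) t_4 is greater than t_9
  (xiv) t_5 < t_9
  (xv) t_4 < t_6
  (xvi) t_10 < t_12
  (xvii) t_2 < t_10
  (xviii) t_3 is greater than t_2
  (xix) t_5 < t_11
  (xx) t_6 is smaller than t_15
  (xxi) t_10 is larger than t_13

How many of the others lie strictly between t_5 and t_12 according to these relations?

The relations place t_5 below t_12. An element lies strictly between them when it is forced above t_5 and also forced below t_12.
Above t_5: {t_11, t_9, t_13, t_4, t_2, t_10, t_6, t_15, t_3, t_7}. Below t_12: {t_11, t_9, t_13, t_4, t_2, t_10, t_6, t_15}.
Intersection: {t_11, t_9, t_13, t_4, t_2, t_10, t_6, t_15} — 8.

8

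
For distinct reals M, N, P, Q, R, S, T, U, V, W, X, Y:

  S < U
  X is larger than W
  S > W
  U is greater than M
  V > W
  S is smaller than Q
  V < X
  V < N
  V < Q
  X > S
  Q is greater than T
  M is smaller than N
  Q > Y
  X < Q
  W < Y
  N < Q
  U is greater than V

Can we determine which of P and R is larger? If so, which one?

Following every chain through R: nothing is chained to R.
P is not reached, and no chain runs the other way from P to R.
So the given relations leave the order of R and P undetermined.

undetermined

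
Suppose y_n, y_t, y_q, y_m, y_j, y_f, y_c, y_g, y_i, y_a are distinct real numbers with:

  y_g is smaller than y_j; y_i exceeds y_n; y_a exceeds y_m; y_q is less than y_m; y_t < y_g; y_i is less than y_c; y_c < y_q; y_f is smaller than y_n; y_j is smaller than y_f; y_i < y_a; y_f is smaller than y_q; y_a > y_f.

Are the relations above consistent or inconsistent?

consistent

Every relation is compatible with y_t < y_g < y_j < y_f < y_n < y_i < y_c < y_q < y_m < y_a; the set is consistent.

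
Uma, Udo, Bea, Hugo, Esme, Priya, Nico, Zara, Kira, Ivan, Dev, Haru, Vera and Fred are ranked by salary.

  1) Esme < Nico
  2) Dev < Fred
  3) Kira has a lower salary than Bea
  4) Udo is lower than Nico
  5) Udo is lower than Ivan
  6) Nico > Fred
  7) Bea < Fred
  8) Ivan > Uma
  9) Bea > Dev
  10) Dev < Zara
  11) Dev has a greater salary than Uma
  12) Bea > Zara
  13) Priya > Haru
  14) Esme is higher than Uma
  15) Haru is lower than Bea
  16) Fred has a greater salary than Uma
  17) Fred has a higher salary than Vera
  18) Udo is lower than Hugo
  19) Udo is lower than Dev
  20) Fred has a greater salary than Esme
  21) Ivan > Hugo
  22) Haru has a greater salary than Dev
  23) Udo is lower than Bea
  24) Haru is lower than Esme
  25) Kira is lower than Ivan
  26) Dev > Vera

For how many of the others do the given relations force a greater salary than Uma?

From Uma the given relations immediately reach Dev, Esme, Fred, Ivan.
From those, Haru, Zara, Bea, Nico — 8 in total.
From those, Priya — 9 in total.
Nothing else is reachable above Uma; 9 in all.

9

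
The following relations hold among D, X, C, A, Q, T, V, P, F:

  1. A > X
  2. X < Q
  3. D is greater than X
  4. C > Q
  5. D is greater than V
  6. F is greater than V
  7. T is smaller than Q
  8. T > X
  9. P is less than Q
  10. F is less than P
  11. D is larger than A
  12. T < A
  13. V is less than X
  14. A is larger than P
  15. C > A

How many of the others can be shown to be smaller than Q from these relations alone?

From Q the given relations immediately reach X, T, P.
From those, V, F — 5 in total.
No other element is forced below Q by the given relations, so the count is 5.

5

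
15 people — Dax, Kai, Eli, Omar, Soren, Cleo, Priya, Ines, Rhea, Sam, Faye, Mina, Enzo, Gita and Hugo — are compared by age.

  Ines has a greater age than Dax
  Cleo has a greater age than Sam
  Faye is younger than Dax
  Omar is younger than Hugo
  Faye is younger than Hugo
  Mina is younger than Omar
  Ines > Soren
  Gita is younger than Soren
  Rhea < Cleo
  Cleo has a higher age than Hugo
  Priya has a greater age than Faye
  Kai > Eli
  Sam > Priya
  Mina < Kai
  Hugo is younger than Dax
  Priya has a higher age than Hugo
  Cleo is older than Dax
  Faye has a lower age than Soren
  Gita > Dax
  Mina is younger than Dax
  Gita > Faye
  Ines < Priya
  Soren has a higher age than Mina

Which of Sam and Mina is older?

Sam

Mina < Omar < Hugo < Dax < Gita < Soren < Ines < Priya < Sam, by transitivity through Omar, Hugo, Dax, Gita, Soren, Ines, Priya.
So Mina < Sam; Sam is the older of the two.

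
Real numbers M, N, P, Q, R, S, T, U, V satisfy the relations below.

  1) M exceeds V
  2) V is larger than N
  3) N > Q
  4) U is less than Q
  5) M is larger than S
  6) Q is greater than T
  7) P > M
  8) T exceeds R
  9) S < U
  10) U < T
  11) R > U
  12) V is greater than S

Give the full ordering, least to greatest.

The consecutive links are each given: S < U; U < R; R < T; T < Q; Q < N; N < V; V < M; M < P.

S < U < R < T < Q < N < V < M < P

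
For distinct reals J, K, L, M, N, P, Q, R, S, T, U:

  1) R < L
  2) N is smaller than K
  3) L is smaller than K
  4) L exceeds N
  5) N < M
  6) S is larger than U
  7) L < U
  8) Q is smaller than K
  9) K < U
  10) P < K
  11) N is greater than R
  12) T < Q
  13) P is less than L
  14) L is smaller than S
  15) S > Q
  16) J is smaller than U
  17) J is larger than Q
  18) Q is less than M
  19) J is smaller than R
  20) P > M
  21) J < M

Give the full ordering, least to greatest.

T < Q < J < R < N < M < P < L < K < U < S

The consecutive links are each given: T < Q; Q < J; J < R; R < N; N < M; M < P; P < L; L < K; K < U; U < S.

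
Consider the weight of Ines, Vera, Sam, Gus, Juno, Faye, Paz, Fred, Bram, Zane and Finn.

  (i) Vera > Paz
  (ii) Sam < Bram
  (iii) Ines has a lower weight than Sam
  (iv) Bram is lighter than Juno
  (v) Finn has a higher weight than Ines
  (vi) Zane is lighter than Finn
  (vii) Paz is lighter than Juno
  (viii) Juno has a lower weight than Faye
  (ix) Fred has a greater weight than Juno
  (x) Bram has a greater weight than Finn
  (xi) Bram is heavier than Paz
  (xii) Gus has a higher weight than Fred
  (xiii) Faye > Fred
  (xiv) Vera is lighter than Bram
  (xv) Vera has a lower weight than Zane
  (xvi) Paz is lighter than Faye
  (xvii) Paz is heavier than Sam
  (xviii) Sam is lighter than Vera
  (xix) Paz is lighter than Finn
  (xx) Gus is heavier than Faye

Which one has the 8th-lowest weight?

Juno

Chaining the given pairs: Ines < Sam < Paz < Vera < Zane < Finn < Bram < Juno < Fred < Faye < Gus.
The 8th smallest is Juno.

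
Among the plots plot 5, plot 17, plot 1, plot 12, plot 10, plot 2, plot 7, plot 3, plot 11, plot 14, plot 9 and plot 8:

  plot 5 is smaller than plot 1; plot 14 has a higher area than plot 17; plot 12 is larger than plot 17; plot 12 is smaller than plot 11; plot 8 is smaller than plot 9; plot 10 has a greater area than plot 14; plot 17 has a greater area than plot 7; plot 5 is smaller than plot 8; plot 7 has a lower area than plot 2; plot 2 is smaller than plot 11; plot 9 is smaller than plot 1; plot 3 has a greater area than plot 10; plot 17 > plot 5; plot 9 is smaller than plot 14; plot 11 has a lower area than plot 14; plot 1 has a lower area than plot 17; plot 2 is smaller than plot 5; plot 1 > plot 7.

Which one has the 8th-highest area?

Piecing the relations together gives one ordering: plot 7 < plot 2 < plot 5 < plot 8 < plot 9 < plot 1 < plot 17 < plot 12 < plot 11 < plot 14 < plot 10 < plot 3.
Counting 8 from the largest end gives plot 9.

plot 9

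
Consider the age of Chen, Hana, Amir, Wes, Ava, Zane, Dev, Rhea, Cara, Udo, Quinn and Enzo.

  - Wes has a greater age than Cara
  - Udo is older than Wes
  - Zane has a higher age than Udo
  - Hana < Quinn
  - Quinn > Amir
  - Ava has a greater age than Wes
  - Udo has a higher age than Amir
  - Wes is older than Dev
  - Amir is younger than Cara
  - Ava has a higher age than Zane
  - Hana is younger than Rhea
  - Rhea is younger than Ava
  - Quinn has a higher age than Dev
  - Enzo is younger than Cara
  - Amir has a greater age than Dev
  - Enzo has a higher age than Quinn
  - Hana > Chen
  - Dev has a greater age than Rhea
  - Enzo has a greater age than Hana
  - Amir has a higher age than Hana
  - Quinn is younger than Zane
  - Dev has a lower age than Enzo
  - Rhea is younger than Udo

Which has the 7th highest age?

Chaining the given pairs: Chen < Hana < Rhea < Dev < Amir < Quinn < Enzo < Cara < Wes < Udo < Zane < Ava.
The 7th largest is Quinn.

Quinn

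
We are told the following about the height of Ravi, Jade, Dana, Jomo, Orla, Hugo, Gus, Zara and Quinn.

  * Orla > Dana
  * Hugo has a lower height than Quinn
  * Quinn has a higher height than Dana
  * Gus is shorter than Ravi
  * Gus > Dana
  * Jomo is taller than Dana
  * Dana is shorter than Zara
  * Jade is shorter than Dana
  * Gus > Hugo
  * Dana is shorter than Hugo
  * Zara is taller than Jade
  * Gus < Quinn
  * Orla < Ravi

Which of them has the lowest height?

Dana is not least since Jade < Dana; Hugo is not least since Dana < Hugo; Jomo is not least since Dana < Jomo; Orla is not least since Dana < Orla; Zara is not least since Dana < Zara; Gus is not least since Hugo < Gus; Ravi is not least since Gus < Ravi; Quinn is not least since Gus < Quinn.
Only Jade has nothing below it, so Jade is the lowest height.

Jade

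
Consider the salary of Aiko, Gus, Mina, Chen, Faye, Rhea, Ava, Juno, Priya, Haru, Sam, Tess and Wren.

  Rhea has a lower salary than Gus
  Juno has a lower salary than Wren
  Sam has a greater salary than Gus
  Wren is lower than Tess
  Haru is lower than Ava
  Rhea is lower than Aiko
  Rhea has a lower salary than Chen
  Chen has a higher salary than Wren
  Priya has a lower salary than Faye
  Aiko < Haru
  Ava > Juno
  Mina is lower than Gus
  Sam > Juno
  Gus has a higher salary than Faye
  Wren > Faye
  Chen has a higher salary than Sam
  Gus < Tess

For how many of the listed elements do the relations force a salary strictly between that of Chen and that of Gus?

1

The relations place Gus below Chen. An element lies strictly between them when it is forced above Gus and also forced below Chen.
Above Gus: {Sam, Tess}. Below Chen: {Rhea, Priya, Mina, Faye, Juno, Wren, Sam}.
Intersection: {Sam} — 1.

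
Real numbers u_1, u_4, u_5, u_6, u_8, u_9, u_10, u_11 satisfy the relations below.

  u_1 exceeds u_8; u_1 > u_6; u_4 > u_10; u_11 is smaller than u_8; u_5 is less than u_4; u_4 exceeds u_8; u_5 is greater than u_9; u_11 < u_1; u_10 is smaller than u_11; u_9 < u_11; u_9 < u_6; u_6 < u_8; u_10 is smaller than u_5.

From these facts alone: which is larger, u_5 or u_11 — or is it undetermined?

undetermined

Following every chain through u_11: above u_11 we get u_8, u_1, u_4; below u_11 we get u_10, u_9.
u_5 is not reached, and no chain runs the other way from u_5 to u_11.
So the given relations leave the order of u_11 and u_5 undetermined.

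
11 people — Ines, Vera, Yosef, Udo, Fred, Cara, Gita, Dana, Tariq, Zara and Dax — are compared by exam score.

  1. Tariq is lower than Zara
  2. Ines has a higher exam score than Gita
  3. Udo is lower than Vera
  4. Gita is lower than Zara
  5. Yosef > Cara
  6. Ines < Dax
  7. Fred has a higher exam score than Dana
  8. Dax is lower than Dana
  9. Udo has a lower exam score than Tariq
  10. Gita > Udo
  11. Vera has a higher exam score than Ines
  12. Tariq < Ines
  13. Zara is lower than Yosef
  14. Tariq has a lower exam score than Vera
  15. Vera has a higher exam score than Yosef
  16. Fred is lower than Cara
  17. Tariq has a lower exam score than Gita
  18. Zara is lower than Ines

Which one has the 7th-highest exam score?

Piecing the relations together gives one ordering: Udo < Tariq < Gita < Zara < Ines < Dax < Dana < Fred < Cara < Yosef < Vera.
The 7th largest is Ines.

Ines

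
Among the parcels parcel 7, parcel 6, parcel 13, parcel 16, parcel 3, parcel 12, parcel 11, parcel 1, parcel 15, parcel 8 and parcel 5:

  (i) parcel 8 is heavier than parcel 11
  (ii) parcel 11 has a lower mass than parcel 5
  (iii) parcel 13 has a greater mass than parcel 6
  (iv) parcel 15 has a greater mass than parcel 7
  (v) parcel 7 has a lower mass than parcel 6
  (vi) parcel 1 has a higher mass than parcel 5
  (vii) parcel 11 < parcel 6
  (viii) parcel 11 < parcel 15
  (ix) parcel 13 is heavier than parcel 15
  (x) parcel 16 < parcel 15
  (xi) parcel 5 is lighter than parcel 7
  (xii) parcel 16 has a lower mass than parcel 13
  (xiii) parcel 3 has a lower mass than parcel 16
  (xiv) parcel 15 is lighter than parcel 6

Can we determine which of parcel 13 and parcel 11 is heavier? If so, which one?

parcel 11 < parcel 5 and parcel 5 < parcel 7 give parcel 11 < parcel 7.
Then parcel 7 < parcel 6 extends the chain to parcel 6.
With parcel 6 < parcel 13: parcel 11 < parcel 5 < parcel 7 < parcel 6 < parcel 13.
So parcel 13 is heavier.

parcel 13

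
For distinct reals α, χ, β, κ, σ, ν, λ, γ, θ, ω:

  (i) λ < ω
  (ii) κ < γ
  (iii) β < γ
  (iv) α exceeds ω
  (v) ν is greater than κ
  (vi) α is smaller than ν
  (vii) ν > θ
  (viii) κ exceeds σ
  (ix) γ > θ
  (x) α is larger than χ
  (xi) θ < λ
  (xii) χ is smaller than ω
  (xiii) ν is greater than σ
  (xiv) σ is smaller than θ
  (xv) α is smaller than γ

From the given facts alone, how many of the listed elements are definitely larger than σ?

7

The elements the relations force above σ are θ, λ, ω, κ, α, γ, ν — no chain reaches any other.
That is 7.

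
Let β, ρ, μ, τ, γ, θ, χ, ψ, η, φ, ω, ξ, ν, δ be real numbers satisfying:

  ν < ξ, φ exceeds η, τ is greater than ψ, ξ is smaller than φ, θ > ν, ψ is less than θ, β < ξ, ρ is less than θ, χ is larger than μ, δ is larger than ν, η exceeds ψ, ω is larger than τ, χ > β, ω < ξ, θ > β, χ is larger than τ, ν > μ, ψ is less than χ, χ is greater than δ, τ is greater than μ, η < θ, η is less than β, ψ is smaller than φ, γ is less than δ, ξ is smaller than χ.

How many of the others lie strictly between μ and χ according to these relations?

5

The relations place μ below χ. An element lies strictly between them when it is forced above μ and also forced below χ.
Above μ: {τ, ν, ω, δ, ξ, φ, θ}. Below χ: {ψ, η, τ, ν, γ, ω, δ, β, ξ}.
Intersection: {τ, ν, ω, δ, ξ} — 5.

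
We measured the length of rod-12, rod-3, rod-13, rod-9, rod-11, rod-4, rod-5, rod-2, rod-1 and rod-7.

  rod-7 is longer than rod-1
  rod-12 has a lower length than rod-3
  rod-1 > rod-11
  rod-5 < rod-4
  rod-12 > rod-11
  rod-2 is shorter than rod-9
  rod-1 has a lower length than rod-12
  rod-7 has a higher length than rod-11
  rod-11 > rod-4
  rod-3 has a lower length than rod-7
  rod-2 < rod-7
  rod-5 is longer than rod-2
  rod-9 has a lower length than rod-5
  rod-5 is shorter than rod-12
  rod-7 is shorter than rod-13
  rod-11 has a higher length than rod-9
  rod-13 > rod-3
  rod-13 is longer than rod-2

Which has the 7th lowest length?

The consecutive relations fix a unique order: rod-2 < rod-9 < rod-5 < rod-4 < rod-11 < rod-1 < rod-12 < rod-3 < rod-7 < rod-13.
Counting 7 from the smallest end gives rod-12.

rod-12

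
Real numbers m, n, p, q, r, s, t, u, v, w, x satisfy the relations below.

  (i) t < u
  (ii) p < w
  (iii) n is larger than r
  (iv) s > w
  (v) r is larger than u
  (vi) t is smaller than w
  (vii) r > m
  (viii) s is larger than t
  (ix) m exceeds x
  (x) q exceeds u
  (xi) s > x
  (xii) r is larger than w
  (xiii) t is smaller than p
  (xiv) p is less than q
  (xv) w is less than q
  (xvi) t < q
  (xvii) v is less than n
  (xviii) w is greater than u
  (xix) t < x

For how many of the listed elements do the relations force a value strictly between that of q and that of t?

3

Chaining upward from t reaches: p, x, m, u, w, r, n, s.
Chaining downward from q reaches: p, u, w.
Strictly between t and q are those in both lists: p, u, w — 3 elements.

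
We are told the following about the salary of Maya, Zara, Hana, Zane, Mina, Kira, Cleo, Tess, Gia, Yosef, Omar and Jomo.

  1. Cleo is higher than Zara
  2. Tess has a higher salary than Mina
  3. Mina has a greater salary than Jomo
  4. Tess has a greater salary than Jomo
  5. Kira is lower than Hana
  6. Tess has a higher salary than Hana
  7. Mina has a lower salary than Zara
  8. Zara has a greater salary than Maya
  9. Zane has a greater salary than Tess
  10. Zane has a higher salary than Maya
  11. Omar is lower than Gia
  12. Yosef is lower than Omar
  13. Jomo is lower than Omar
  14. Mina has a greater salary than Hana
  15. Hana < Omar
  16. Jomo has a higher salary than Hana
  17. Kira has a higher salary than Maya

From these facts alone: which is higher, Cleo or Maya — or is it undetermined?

Following the relations from Maya: Maya < Kira < Hana < Jomo < Mina < Zara < Cleo.
So Cleo is higher.

Cleo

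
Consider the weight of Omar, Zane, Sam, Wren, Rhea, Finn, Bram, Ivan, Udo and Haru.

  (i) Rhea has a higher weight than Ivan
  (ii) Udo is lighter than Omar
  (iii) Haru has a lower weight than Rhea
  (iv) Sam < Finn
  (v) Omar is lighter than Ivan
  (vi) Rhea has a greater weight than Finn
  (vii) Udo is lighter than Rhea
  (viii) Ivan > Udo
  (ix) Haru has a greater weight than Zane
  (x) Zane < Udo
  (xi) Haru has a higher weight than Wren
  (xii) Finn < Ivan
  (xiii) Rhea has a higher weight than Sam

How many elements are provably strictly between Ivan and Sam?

The relations place Sam below Ivan. An element lies strictly between them when it is forced above Sam and also forced below Ivan.
Above Sam: {Finn, Rhea}. Below Ivan: {Zane, Udo, Omar, Finn}.
Intersection: {Finn} — 1.

1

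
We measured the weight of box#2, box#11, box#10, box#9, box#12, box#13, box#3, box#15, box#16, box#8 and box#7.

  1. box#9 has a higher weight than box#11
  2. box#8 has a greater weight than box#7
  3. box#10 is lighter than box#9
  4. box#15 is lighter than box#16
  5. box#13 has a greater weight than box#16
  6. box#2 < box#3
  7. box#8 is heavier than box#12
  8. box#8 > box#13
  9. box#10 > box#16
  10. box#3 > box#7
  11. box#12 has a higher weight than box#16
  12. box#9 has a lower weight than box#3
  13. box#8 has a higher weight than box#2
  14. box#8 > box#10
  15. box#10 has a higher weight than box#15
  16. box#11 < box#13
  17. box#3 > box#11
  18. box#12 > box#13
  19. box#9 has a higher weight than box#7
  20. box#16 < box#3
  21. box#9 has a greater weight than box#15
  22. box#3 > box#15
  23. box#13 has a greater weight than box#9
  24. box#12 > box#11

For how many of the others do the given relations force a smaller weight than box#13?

Directly below box#13: box#16, box#11, box#9.
One step further: box#7, box#15, box#10 (6 so far).
Nothing else is reachable below box#13; 6 in all.

6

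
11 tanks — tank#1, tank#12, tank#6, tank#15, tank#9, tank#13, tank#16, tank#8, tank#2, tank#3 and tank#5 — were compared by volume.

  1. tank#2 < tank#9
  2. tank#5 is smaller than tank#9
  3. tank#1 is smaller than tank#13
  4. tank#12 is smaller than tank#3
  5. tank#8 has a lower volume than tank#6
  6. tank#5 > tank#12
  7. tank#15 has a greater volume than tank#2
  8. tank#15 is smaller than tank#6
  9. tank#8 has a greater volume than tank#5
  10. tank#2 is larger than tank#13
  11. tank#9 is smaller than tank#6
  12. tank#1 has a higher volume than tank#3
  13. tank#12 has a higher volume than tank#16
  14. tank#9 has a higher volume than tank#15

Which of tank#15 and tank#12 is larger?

tank#12 < tank#3 and tank#3 < tank#1 give tank#12 < tank#1.
With tank#1 < tank#13: tank#12 < tank#3 < tank#1 < tank#13.
With tank#13 < tank#2: tank#12 < tank#3 < tank#1 < tank#13 < tank#2.
With tank#2 < tank#15: tank#12 < tank#3 < tank#1 < tank#13 < tank#2 < tank#15.
So tank#12 < tank#15; tank#15 is the larger of the two.

tank#15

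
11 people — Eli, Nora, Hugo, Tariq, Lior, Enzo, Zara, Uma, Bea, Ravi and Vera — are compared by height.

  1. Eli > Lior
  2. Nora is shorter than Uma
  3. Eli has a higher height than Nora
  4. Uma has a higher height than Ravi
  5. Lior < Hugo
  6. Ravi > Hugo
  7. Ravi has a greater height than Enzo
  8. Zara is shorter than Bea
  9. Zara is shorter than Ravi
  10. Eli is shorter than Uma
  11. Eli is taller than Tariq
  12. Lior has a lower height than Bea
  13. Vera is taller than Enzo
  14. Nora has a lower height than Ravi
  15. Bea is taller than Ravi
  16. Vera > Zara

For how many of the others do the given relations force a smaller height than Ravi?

5

Directly below Ravi: Zara, Hugo, Nora, Enzo.
One step further: Lior (5 so far).
Nothing else is reachable below Ravi; 5 in all.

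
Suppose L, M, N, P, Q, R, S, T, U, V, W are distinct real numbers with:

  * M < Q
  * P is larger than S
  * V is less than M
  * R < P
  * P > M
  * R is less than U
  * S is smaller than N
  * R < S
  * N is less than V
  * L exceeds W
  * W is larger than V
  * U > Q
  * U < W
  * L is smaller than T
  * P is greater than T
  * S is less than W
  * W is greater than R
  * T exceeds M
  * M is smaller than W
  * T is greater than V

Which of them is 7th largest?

The consecutive relations fix a unique order: R < S < N < V < M < Q < U < W < L < T < P.
The 7th largest is M.

M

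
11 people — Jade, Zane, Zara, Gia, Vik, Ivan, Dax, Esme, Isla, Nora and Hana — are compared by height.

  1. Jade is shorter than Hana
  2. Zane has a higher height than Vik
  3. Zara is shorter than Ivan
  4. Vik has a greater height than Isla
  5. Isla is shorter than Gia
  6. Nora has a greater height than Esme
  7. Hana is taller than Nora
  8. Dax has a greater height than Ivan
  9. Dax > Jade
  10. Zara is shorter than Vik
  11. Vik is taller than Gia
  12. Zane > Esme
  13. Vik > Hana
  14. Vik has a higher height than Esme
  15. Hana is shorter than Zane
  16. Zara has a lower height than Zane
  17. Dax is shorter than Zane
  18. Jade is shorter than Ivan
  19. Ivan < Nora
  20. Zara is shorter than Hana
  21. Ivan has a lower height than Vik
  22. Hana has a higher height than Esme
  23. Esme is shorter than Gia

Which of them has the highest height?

Zane

Isla is not greatest since Isla < Gia; Jade is not greatest since Jade < Dax; Esme is not greatest since Esme < Gia; Zara is not greatest since Zara < Ivan; Ivan is not greatest since Ivan < Dax; Gia is not greatest since Gia < Vik; Nora is not greatest since Nora < Hana; Hana is not greatest since Hana < Zane; Vik is not greatest since Vik < Zane; Dax is not greatest since Dax < Zane.
Only Zane has nothing above it, so Zane is the highest height.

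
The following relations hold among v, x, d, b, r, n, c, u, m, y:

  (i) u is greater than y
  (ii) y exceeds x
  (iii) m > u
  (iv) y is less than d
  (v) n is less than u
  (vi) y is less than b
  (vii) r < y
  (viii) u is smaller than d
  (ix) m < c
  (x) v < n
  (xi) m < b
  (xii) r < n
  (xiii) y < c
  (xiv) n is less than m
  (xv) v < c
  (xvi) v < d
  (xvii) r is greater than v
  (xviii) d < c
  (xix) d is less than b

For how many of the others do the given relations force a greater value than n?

5

The elements the relations force above n are u, d, m, c, b — no chain reaches any other.
That is 5.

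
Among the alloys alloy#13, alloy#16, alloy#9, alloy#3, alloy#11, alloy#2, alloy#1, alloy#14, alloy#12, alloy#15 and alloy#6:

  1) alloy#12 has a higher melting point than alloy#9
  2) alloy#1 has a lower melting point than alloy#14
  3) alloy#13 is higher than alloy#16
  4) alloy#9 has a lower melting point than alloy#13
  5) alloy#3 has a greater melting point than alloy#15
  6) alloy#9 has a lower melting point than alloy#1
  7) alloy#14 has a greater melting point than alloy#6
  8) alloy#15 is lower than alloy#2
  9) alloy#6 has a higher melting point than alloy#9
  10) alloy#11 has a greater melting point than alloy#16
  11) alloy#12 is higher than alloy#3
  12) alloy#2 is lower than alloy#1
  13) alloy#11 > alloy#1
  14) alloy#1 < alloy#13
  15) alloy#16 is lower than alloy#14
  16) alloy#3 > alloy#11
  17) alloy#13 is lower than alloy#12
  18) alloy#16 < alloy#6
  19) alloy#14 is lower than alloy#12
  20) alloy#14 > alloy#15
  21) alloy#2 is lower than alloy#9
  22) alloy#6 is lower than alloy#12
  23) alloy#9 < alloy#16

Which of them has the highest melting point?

alloy#12

alloy#15 is not greatest since alloy#15 < alloy#3; alloy#2 is not greatest since alloy#2 < alloy#9; alloy#9 is not greatest since alloy#9 < alloy#1; alloy#16 is not greatest since alloy#16 < alloy#6; alloy#6 is not greatest since alloy#6 < alloy#14; alloy#1 is not greatest since alloy#1 < alloy#14; alloy#11 is not greatest since alloy#11 < alloy#3; alloy#14 is not greatest since alloy#14 < alloy#12; alloy#3 is not greatest since alloy#3 < alloy#12; alloy#13 is not greatest since alloy#13 < alloy#12.
Only alloy#12 has nothing above it, so alloy#12 is the highest melting point.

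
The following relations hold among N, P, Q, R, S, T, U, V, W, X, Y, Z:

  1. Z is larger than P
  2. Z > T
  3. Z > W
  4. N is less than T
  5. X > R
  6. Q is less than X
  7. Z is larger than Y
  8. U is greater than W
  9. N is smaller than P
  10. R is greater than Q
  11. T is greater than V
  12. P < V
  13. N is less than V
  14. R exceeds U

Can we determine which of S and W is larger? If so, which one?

Following every chain through W: above W we get U, R, Z, X.
S is not reached, and no chain runs the other way from S to W.
So the given relations leave the order of W and S undetermined.

undetermined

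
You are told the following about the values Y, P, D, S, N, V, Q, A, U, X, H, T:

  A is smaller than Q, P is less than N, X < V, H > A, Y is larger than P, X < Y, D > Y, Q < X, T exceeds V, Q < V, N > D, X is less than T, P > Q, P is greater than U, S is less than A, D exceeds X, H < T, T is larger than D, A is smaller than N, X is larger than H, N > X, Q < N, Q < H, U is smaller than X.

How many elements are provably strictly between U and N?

Chaining upward from U reaches: X, P, Y, V, D, T.
Chaining downward from N reaches: S, A, Q, H, X, P, Y, D.
Strictly between U and N are those in both lists: X, P, Y, D — 4 elements.

4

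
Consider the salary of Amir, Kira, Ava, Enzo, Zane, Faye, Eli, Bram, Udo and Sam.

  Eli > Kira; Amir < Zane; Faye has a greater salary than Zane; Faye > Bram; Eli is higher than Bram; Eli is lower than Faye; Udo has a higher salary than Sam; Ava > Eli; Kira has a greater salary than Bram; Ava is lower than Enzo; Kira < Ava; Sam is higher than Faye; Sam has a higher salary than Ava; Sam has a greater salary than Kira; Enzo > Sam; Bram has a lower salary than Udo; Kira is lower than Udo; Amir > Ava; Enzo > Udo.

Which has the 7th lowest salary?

Faye

Piecing the relations together gives one ordering: Bram < Kira < Eli < Ava < Amir < Zane < Faye < Sam < Udo < Enzo.
Counting 7 from the smallest end gives Faye.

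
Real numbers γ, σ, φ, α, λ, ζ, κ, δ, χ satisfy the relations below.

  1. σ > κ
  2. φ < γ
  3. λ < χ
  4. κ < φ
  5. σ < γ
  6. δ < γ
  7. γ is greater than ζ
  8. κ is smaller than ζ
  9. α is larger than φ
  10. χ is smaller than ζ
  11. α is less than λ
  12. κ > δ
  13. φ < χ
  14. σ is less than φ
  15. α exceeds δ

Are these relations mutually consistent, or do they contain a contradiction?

consistent

Every relation is compatible with δ < κ < σ < φ < α < λ < χ < ζ < γ; the set is consistent.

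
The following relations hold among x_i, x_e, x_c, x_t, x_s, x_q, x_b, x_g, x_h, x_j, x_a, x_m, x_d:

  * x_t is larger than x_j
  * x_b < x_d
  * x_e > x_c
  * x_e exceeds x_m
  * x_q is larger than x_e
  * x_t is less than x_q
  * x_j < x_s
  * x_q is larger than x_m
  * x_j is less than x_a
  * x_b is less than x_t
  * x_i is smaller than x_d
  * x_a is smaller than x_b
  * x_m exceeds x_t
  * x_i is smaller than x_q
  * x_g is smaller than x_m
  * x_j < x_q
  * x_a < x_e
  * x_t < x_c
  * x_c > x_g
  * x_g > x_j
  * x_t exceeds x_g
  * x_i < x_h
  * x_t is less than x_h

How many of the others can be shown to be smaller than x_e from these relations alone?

From x_e the given relations immediately reach x_a, x_c, x_m.
From those, x_j, x_g, x_t — 6 in total.
From those, x_b — 7 in total.
Nothing else is reachable below x_e; 7 in all.

7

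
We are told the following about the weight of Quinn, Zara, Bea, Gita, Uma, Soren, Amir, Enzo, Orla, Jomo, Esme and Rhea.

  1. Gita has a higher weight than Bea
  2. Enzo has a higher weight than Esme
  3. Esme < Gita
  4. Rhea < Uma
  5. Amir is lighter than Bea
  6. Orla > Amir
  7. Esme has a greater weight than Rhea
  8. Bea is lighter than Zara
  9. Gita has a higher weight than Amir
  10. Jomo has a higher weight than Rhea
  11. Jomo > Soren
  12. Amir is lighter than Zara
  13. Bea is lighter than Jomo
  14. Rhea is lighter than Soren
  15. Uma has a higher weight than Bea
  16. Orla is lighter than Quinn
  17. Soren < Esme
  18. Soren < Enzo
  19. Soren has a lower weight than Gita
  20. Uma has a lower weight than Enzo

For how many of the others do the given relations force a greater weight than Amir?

8

The elements the relations force above Amir are Orla, Bea, Zara, Uma, Quinn, Jomo, Gita, Enzo — no chain reaches any other.
That is 8.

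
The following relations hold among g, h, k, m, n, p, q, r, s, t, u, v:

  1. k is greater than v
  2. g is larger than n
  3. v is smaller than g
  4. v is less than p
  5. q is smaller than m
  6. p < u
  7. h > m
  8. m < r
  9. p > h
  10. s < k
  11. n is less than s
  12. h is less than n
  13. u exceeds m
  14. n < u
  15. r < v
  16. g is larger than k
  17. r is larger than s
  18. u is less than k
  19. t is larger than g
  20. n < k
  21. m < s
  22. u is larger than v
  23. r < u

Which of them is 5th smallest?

The consecutive relations fix a unique order: q < m < h < n < s < r < v < p < u < k < g < t.
Counting 5 from the smallest end gives s.

s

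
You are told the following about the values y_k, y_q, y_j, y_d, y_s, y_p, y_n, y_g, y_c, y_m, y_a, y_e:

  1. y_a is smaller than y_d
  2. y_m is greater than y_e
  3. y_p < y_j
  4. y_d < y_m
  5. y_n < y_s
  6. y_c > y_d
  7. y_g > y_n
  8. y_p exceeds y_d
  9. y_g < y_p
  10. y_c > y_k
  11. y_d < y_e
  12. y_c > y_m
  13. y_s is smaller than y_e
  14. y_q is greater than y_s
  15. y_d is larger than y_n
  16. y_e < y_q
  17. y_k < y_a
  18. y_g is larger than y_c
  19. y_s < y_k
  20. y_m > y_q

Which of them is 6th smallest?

y_e

Piecing the relations together gives one ordering: y_n < y_s < y_k < y_a < y_d < y_e < y_q < y_m < y_c < y_g < y_p < y_j.
Counting 6 from the smallest end gives y_e.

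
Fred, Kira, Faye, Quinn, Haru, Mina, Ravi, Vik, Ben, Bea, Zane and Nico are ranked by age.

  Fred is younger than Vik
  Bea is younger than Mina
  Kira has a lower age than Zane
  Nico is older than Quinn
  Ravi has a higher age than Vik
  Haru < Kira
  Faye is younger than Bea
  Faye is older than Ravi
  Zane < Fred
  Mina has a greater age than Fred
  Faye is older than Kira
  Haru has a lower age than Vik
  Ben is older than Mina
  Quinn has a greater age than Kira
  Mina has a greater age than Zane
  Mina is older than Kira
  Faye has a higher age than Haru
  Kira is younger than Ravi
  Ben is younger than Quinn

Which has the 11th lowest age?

Quinn

Chaining the given pairs: Haru < Kira < Zane < Fred < Vik < Ravi < Faye < Bea < Mina < Ben < Quinn < Nico.
The 11th smallest is Quinn.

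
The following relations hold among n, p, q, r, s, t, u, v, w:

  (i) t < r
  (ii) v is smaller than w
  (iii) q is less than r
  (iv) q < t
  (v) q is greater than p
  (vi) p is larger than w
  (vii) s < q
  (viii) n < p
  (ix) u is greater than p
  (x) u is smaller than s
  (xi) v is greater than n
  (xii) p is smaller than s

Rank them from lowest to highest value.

The consecutive links are each given: n < v; v < w; w < p; p < u; u < s; s < q; q < t; t < r.

n < v < w < p < u < s < q < t < r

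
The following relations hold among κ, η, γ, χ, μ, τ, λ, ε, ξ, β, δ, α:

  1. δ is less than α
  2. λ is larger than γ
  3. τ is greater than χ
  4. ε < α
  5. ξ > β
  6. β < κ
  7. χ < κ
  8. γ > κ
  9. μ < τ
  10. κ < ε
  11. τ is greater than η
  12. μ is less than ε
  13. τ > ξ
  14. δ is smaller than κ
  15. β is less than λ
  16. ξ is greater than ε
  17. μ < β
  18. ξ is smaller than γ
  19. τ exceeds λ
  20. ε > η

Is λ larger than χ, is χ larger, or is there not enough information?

λ

Link the given pairs in sequence: χ < κ; κ < ε; ε < ξ; ξ < γ; γ < λ.
Chaining these gives χ < κ < ε < ξ < γ < λ.
So λ is larger.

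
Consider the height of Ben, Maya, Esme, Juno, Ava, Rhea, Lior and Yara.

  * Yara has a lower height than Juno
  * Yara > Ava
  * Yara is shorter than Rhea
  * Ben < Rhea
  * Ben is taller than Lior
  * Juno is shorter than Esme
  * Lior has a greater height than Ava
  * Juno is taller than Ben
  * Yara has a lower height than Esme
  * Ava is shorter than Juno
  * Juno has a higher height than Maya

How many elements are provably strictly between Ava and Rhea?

3

The relations place Ava below Rhea. An element lies strictly between them when it is forced above Ava and also forced below Rhea.
Above Ava: {Yara, Lior, Ben, Juno, Esme}. Below Rhea: {Yara, Lior, Ben}.
Intersection: {Yara, Lior, Ben} — 3.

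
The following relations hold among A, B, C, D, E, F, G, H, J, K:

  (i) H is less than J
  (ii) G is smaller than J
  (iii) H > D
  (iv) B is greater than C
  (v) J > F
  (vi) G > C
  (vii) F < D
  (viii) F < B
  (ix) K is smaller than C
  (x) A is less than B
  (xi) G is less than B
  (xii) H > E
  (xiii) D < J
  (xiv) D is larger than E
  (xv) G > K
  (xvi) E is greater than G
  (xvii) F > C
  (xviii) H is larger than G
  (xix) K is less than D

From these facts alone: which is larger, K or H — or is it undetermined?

H

Chaining the given relations: K < C < F < D < H.
So H is larger.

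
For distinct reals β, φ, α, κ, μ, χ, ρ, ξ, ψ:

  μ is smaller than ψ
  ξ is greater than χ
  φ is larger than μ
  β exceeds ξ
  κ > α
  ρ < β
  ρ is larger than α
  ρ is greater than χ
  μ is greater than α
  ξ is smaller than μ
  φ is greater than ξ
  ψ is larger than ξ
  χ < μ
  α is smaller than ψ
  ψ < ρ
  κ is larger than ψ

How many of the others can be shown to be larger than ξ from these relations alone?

The elements the relations force above ξ are μ, ψ, ρ, κ, β, φ — no chain reaches any other.
That is 6.

6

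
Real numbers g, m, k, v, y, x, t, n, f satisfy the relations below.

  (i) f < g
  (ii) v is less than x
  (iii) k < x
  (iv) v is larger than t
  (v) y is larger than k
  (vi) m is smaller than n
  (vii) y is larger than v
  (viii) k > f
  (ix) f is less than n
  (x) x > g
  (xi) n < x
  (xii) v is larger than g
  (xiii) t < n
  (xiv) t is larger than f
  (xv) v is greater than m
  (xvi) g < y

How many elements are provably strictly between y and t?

1

The relations place t below y. An element lies strictly between them when it is forced above t and also forced below y.
Above t: {v, n, x}. Below y: {f, g, m, k, v}.
Intersection: {v} — 1.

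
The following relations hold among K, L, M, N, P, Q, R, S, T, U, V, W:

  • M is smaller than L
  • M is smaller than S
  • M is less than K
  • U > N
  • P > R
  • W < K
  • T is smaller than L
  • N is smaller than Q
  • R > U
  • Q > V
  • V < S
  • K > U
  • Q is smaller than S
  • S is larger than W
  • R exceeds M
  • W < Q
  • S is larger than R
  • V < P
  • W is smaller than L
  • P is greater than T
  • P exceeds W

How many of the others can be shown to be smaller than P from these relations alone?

7

From P the given relations immediately reach W, V, R, T.
From those, M, U — 6 in total.
From those, N — 7 in total.
No other element is forced below P by the given relations, so the count is 7.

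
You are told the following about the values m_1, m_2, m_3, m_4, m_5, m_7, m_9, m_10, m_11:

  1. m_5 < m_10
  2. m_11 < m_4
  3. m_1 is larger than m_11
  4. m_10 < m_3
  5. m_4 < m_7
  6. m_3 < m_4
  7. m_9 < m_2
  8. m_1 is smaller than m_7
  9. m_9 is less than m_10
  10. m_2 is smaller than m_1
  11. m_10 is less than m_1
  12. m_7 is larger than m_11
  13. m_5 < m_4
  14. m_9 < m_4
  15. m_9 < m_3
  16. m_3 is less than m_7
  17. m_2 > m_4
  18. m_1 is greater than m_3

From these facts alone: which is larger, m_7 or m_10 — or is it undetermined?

Link the given pairs in sequence: m_10 < m_3; m_3 < m_4; m_4 < m_2; m_2 < m_1; m_1 < m_7.
Chaining these gives m_10 < m_3 < m_4 < m_2 < m_1 < m_7.
So m_7 is larger.

m_7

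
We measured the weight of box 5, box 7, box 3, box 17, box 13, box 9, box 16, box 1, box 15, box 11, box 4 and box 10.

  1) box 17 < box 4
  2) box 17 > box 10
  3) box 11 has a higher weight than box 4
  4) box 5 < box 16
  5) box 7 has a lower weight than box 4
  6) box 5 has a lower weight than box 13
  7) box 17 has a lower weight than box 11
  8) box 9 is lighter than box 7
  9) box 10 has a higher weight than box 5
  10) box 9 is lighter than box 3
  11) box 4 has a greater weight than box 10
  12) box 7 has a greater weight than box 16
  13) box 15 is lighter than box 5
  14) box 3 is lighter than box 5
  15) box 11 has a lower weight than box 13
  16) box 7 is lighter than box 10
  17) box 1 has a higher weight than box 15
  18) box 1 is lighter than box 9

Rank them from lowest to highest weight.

box 15 < box 1 < box 9 < box 3 < box 5 < box 16 < box 7 < box 10 < box 17 < box 4 < box 11 < box 13

The consecutive links are each given: box 15 < box 1; box 1 < box 9; box 9 < box 3; box 3 < box 5; box 5 < box 16; box 16 < box 7; box 7 < box 10; box 10 < box 17; box 17 < box 4; box 4 < box 11; box 11 < box 13.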